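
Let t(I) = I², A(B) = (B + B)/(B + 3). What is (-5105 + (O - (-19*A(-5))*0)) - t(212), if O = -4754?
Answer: -54803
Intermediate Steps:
A(B) = 2*B/(3 + B) (A(B) = (2*B)/(3 + B) = 2*B/(3 + B))
(-5105 + (O - (-19*A(-5))*0)) - t(212) = (-5105 + (-4754 - (-38*(-5)/(3 - 5))*0)) - 1*212² = (-5105 + (-4754 - (-38*(-5)/(-2))*0)) - 1*44944 = (-5105 + (-4754 - (-38*(-5)*(-1)/2)*0)) - 44944 = (-5105 + (-4754 - (-19*5)*0)) - 44944 = (-5105 + (-4754 - (-95)*0)) - 44944 = (-5105 + (-4754 - 1*0)) - 44944 = (-5105 + (-4754 + 0)) - 44944 = (-5105 - 4754) - 44944 = -9859 - 44944 = -54803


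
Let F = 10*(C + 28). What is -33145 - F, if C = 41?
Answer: -33835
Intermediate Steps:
F = 690 (F = 10*(41 + 28) = 10*69 = 690)
-33145 - F = -33145 - 1*690 = -33145 - 690 = -33835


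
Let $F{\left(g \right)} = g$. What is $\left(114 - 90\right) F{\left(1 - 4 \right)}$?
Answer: $-72$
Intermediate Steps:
$\left(114 - 90\right) F{\left(1 - 4 \right)} = \left(114 - 90\right) \left(1 - 4\right) = 24 \left(-3\right) = -72$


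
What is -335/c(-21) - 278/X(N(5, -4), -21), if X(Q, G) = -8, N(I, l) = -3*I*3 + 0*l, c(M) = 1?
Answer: -1201/4 ≈ -300.25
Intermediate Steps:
N(I, l) = -9*I (N(I, l) = -9*I + 0 = -9*I)
-335/c(-21) - 278/X(N(5, -4), -21) = -335/1 - 278/(-8) = -335*1 - 278*(-⅛) = -335 + 139/4 = -1201/4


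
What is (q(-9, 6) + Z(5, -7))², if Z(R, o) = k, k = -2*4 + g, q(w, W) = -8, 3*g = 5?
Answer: 1849/9 ≈ 205.44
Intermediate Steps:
g = 5/3 (g = (⅓)*5 = 5/3 ≈ 1.6667)
k = -19/3 (k = -2*4 + 5/3 = -8 + 5/3 = -19/3 ≈ -6.3333)
Z(R, o) = -19/3
(q(-9, 6) + Z(5, -7))² = (-8 - 19/3)² = (-43/3)² = 1849/9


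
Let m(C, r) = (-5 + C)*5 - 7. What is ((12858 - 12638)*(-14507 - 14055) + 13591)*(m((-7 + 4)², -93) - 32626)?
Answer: 204485108037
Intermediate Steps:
m(C, r) = -32 + 5*C (m(C, r) = (-25 + 5*C) - 7 = -32 + 5*C)
((12858 - 12638)*(-14507 - 14055) + 13591)*(m((-7 + 4)², -93) - 32626) = ((12858 - 12638)*(-14507 - 14055) + 13591)*((-32 + 5*(-7 + 4)²) - 32626) = (220*(-28562) + 13591)*((-32 + 5*(-3)²) - 32626) = (-6283640 + 13591)*((-32 + 5*9) - 32626) = -6270049*((-32 + 45) - 32626) = -6270049*(13 - 32626) = -6270049*(-32613) = 204485108037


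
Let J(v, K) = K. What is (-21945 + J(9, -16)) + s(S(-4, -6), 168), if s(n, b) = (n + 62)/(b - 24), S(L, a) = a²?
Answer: -1581143/72 ≈ -21960.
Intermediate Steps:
s(n, b) = (62 + n)/(-24 + b)
(-21945 + J(9, -16)) + s(S(-4, -6), 168) = (-21945 - 16) + (62 + (-6)²)/(-24 + 168) = -21961 + (62 + 36)/144 = -21961 + (1/144)*98 = -21961 + 49/72 = -1581143/72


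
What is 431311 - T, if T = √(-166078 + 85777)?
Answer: 431311 - I*√80301 ≈ 4.3131e+5 - 283.37*I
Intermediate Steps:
T = I*√80301 (T = √(-80301) = I*√80301 ≈ 283.37*I)
431311 - T = 431311 - I*√80301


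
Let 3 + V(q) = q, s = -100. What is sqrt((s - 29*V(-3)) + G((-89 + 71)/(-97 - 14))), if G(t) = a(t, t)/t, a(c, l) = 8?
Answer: sqrt(1110)/3 ≈ 11.106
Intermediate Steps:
G(t) = 8/t
V(q) = -3 + q
sqrt((s - 29*V(-3)) + G((-89 + 71)/(-97 - 14))) = sqrt((-100 - 29*(-3 - 3)) + 8/(((-89 + 71)/(-97 - 14)))) = sqrt((-100 - 29*(-6)) + 8/((-18/(-111)))) = sqrt((-100 + 174) + 8/((-18*(-1/111)))) = sqrt(74 + 8/(6/37)) = sqrt(74 + 8*(37/6)) = sqrt(74 + 148/3) = sqrt(370/3) = sqrt(1110)/3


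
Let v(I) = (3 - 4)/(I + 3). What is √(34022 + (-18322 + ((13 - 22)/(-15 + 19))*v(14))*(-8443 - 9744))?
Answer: √385241426205/34 ≈ 18255.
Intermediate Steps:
v(I) = -1/(3 + I)
√(34022 + (-18322 + ((13 - 22)/(-15 + 19))*v(14))*(-8443 - 9744)) = √(34022 + (-18322 + ((13 - 22)/(-15 + 19))*(-1/(3 + 14)))*(-8443 - 9744)) = √(34022 + (-18322 + (-9/4)*(-1/17))*(-18187)) = √(34022 + (-18322 + (-9*¼)*(-1*1/17))*(-18187)) = √(34022 + (-18322 - 9/4*(-1/17))*(-18187)) = √(34022 + (-18322 + 9/68)*(-18187)) = √(34022 - 1245887/68*(-18187)) = √(34022 + 22658946869/68) = √(22661260365/68) = √385241426205/34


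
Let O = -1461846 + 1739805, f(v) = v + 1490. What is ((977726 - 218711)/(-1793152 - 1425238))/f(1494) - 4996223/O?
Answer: -9596463338340973/533885622114768 ≈ -17.975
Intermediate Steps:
f(v) = 1490 + v
O = 277959
((977726 - 218711)/(-1793152 - 1425238))/f(1494) - 4996223/O = ((977726 - 218711)/(-1793152 - 1425238))/(1490 + 1494) - 4996223/277959 = (759015/(-3218390))/2984 - 4996223*1/277959 = (759015*(-1/3218390))*(1/2984) - 4996223/277959 = -151803/643678*1/2984 - 4996223/277959 = -151803/1920735152 - 4996223/277959 = -9596463338340973/533885622114768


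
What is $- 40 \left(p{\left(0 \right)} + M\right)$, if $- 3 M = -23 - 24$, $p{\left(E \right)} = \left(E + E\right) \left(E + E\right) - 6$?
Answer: $- \frac{1160}{3} \approx -386.67$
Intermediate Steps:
$p{\left(E \right)} = -6 + 4 E^{2}$ ($p{\left(E \right)} = 2 E 2 E - 6 = 4 E^{2} - 6 = -6 + 4 E^{2}$)
$M = \frac{47}{3}$ ($M = - \frac{-23 - 24}{3} = \left(- \frac{1}{3}\right) \left(-47\right) = \frac{47}{3} \approx 15.667$)
$- 40 \left(p{\left(0 \right)} + M\right) = - 40 \left(\left(-6 + 4 \cdot 0^{2}\right) + \frac{47}{3}\right) = - 40 \left(\left(-6 + 4 \cdot 0\right) + \frac{47}{3}\right) = - 40 \left(\left(-6 + 0\right) + \frac{47}{3}\right) = - 40 \left(-6 + \frac{47}{3}\right) = \left(-40\right) \frac{29}{3} = - \frac{1160}{3}$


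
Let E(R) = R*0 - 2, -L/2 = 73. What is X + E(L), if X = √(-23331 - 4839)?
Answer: -2 + 3*I*√3130 ≈ -2.0 + 167.84*I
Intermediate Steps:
L = -146 (L = -2*73 = -146)
E(R) = -2 (E(R) = 0 - 2 = -2)
X = 3*I*√3130 (X = √(-28170) = 3*I*√3130 ≈ 167.84*I)
X + E(L) = 3*I*√3130 - 2 = -2 + 3*I*√3130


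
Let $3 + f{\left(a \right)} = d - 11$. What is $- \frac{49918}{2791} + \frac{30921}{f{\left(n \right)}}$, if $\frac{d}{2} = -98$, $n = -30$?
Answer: $- \frac{32261097}{195370} \approx -165.13$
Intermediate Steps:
$d = -196$ ($d = 2 \left(-98\right) = -196$)
$f{\left(a \right)} = -210$ ($f{\left(a \right)} = -3 - 207 = -210$)
$- \frac{49918}{2791} + \frac{30921}{f{\left(n \right)}} = - \frac{49918}{2791} + \frac{30921}{-210} = \left(-49918\right) \frac{1}{2791} + 30921 \left(- \frac{1}{210}\right) = - \frac{49918}{2791} - \frac{10307}{70} = - \frac{32261097}{195370}$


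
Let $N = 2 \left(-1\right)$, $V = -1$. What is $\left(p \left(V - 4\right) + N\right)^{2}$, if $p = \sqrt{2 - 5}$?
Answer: $-71 + 20 i \sqrt{3} \approx -71.0 + 34.641 i$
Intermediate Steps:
$p = i \sqrt{3}$ ($p = \sqrt{-3} = i \sqrt{3} \approx 1.732 i$)
$N = -2$
$\left(p \left(V - 4\right) + N\right)^{2} = \left(i \sqrt{3} \left(-1 - 4\right) - 2\right)^{2} = \left(i \sqrt{3} \left(-5\right) - 2\right)^{2} = \left(- 5 i \sqrt{3} - 2\right)^{2} = \left(-2 - 5 i \sqrt{3}\right)^{2}$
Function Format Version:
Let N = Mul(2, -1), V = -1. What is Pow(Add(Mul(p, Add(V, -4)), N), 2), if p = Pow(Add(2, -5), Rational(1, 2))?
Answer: Add(-71, Mul(20, I, Pow(3, Rational(1, 2)))) ≈ Add(-71.000, Mul(34.641, I))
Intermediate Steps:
p = Mul(I, Pow(3, Rational(1, 2))) (p = Pow(-3, Rational(1, 2)) = Mul(I, Pow(3, Rational(1, 2))) ≈ Mul(1.7320, I))
N = -2
Pow(Add(Mul(p, Add(V, -4)), N), 2) = Pow(Add(Mul(Mul(I, Pow(3, Rational(1, 2))), Add(-1, -4)), -2), 2) = Pow(Add(Mul(Mul(I, Pow(3, Rational(1, 2))), -5), -2), 2) = Pow(Add(Mul(-5, I, Pow(3, Rational(1, 2))), -2), 2) = Pow(Add(-2, Mul(-5, I, Pow(3, Rational(1, 2)))), 2)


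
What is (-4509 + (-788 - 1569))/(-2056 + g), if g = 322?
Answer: 3433/867 ≈ 3.9596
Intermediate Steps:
(-4509 + (-788 - 1569))/(-2056 + g) = (-4509 + (-788 - 1569))/(-2056 + 322) = (-4509 - 2357)/(-1734) = -6866*(-1/1734) = 3433/867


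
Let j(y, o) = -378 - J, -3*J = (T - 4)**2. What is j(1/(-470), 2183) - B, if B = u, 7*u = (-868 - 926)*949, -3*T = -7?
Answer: 45896395/189 ≈ 2.4284e+5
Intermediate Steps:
T = 7/3 (T = -1/3*(-7) = 7/3 ≈ 2.3333)
u = -1702506/7 (u = ((-868 - 926)*949)/7 = (-1794*949)/7 = (1/7)*(-1702506) = -1702506/7 ≈ -2.4322e+5)
J = -25/27 (J = -(7/3 - 4)**2/3 = -(-5/3)**2/3 = -1/3*25/9 = -25/27 ≈ -0.92593)
j(y, o) = -10181/27 (j(y, o) = -378 - 1*(-25/27) = -378 + 25/27 = -10181/27)
B = -1702506/7 ≈ -2.4322e+5
j(1/(-470), 2183) - B = -10181/27 - 1*(-1702506/7) = -10181/27 + 1702506/7 = 45896395/189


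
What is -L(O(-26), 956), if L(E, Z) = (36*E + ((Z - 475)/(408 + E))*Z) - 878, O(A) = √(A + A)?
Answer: 10*(-1381*√13 + 4987*I)/(√13 - 204*I) ≈ -248.7 - 239.69*I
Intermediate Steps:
O(A) = √2*√A (O(A) = √(2*A) = √2*√A)
L(E, Z) = -878 + 36*E + Z*(-475 + Z)/(408 + E) (L(E, Z) = (36*E + ((-475 + Z)/(408 + E))*Z) - 878 = (36*E + Z*(-475 + Z)/(408 + E)) - 878 = -878 + 36*E + Z*(-475 + Z)/(408 + E))
-L(O(-26), 956) = -(-358224 + 956² - 475*956 + 36*(√2*√(-26))² + 13810*(√2*√(-26)))/(408 + √2*√(-26)) = -(-358224 + 913936 - 454100 + 36*(√2*(I*√26))² + 13810*(√2*(I*√26)))/(408 + √2*(I*√26)) = -(-358224 + 913936 - 454100 + 36*(2*I*√13)² + 13810*(2*I*√13))/(408 + 2*I*√13) = -(-358224 + 913936 - 454100 + 36*(-52) + 27620*I*√13)/(408 + 2*I*√13) = -(-358224 + 913936 - 454100 - 1872 + 27620*I*√13)/(408 + 2*I*√13) = -(99740 + 27620*I*√13)/(408 + 2*I*√13)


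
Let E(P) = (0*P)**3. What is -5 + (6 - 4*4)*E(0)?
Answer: -5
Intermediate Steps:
E(P) = 0 (E(P) = 0**3 = 0)
-5 + (6 - 4*4)*E(0) = -5 + (6 - 4*4)*0 = -5 + (6 - 16)*0 = -5 - 10*0 = -5 + 0 = -5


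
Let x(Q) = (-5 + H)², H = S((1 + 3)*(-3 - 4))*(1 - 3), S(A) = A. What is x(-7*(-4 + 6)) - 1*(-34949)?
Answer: 37550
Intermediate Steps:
H = 56 (H = ((1 + 3)*(-3 - 4))*(1 - 3) = (4*(-7))*(-2) = -28*(-2) = 56)
x(Q) = 2601 (x(Q) = (-5 + 56)² = 51² = 2601)
x(-7*(-4 + 6)) - 1*(-34949) = 2601 - 1*(-34949) = 2601 + 34949 = 37550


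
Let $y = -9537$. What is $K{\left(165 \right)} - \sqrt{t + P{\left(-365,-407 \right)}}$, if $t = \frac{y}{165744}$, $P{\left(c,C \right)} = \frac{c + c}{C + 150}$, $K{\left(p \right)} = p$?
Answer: $165 - \frac{\sqrt{35065586228577}}{3549684} \approx 163.33$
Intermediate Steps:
$P{\left(c,C \right)} = \frac{2 c}{150 + C}$
$t = - \frac{3179}{55248}$ ($t = - \frac{9537}{165744} = \left(-9537\right) \frac{1}{165744} = - \frac{3179}{55248} \approx -0.057541$)
$K{\left(165 \right)} - \sqrt{t + P{\left(-365,-407 \right)}} = 165 - \sqrt{- \frac{3179}{55248} + 2 \left(-365\right) \frac{1}{150 - 407}} = 165 - \sqrt{- \frac{3179}{55248} + 2 \left(-365\right) \frac{1}{-257}} = 165 - \sqrt{- \frac{3179}{55248} + 2 \left(-365\right) \left(- \frac{1}{257}\right)} = 165 - \sqrt{- \frac{3179}{55248} + \frac{730}{257}} = 165 - \sqrt{\frac{39514037}{14198736}} = 165 - \frac{\sqrt{35065586228577}}{3549684}$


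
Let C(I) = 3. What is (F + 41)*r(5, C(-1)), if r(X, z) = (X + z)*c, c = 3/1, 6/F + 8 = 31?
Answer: 22776/23 ≈ 990.26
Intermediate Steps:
F = 6/23 (F = 6/(-8 + 31) = 6/23 ≈ 0.26087)
c = 3 (c = 3*1 = 3)
r(X, z) = 3*X + 3*z (r(X, z) = (X + z)*3 = 3*X + 3*z)
(F + 41)*r(5, C(-1)) = (6/23 + 41)*(3*5 + 3*3) = 949*(15 + 9)/23 = (949/23)*24 = 22776/23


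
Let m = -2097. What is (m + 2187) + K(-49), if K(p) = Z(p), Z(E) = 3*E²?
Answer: 7293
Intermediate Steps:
K(p) = 3*p²
(m + 2187) + K(-49) = (-2097 + 2187) + 3*(-49)² = 90 + 3*2401 = 90 + 7203 = 7293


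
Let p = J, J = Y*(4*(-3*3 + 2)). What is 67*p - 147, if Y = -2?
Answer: 3605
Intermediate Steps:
J = 56 (J = -8*(-3*3 + 2) = -8*(-9 + 2) = -8*(-7) = -2*(-28) = 56)
p = 56
67*p - 147 = 67*56 - 147 = 3752 - 147 = 3605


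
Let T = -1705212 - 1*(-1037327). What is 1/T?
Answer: -1/667885 ≈ -1.4973e-6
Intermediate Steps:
T = -667885 (T = -1705212 + 1037327 = -667885)
1/T = 1/(-667885) = -1/667885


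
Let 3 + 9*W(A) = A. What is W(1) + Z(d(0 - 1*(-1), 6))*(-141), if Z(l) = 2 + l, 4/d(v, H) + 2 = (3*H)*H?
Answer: -137158/477 ≈ -287.54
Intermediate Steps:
d(v, H) = 4/(-2 + 3*H²) (d(v, H) = 4/(-2 + (3*H)*H) = 4/(-2 + 3*H²))
W(A) = -⅓ + A/9
W(1) + Z(d(0 - 1*(-1), 6))*(-141) = (-⅓ + (⅑)*1) + (2 + 4/(-2 + 3*6²))*(-141) = (-⅓ + ⅑) + (2 + 4/(-2 + 3*36))*(-141) = -2/9 + (2 + 4/(-2 + 108))*(-141) = -2/9 + (2 + 4/106)*(-141) = -2/9 + (2 + 4*(1/106))*(-141) = -2/9 + (2 + 2/53)*(-141) = -2/9 + (108/53)*(-141) = -2/9 - 15228/53 = -137158/477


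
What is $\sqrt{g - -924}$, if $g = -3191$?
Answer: $i \sqrt{2267} \approx 47.613 i$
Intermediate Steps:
$\sqrt{g - -924} = \sqrt{-3191 - -924} = \sqrt{-3191 + 924} = \sqrt{-2267} = i \sqrt{2267}$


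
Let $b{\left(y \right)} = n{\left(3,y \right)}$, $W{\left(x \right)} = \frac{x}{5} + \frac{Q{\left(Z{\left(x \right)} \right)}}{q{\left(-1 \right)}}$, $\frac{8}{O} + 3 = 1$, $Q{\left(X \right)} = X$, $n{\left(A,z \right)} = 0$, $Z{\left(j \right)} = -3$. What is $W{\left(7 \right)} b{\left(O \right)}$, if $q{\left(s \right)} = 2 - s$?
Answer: $0$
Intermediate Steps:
$O = -4$ ($O = \frac{8}{-3 + 1} = \frac{8}{-2} = 8 \left(- \frac{1}{2}\right) = -4$)
$W{\left(x \right)} = -1 + \frac{x}{5}$ ($W{\left(x \right)} = \frac{x}{5} - \frac{3}{2 - -1} = x \frac{1}{5} - \frac{3}{2 + 1} = \frac{x}{5} - \frac{3}{3} = \frac{x}{5} - 1 = -1 + \frac{x}{5}$)
$b{\left(y \right)} = 0$
$W{\left(7 \right)} b{\left(O \right)} = \left(-1 + \frac{1}{5} \cdot 7\right) 0 = \left(-1 + \frac{7}{5}\right) 0 = \frac{2}{5} \cdot 0 = 0$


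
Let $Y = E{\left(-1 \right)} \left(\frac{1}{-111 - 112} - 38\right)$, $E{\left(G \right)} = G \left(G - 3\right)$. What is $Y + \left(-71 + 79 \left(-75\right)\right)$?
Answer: $- \frac{1371008}{223} \approx -6148.0$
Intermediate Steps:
$E{\left(G \right)} = G \left(-3 + G\right)$
$Y = - \frac{33900}{223}$ ($Y = - (-3 - 1) \left(\frac{1}{-111 - 112} - 38\right) = \left(-1\right) \left(-4\right) \left(\frac{1}{-223} - 38\right) = 4 \left(- \frac{1}{223} - 38\right) = 4 \left(- \frac{8475}{223}\right) = - \frac{33900}{223} \approx -152.02$)
$Y + \left(-71 + 79 \left(-75\right)\right) = - \frac{33900}{223} + \left(-71 + 79 \left(-75\right)\right) = - \frac{33900}{223} - 5996 = - \frac{1371008}{223}$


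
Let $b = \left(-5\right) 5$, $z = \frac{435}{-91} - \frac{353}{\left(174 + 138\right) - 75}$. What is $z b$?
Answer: $\frac{3380450}{21567} \approx 156.74$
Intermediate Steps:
$z = - \frac{135218}{21567}$ ($z = 435 \left(- \frac{1}{91}\right) - \frac{353}{312 - 75} = - \frac{435}{91} - \frac{353}{237} = - \frac{135218}{21567} \approx -6.2697$)
$b = -25$
$z b = \left(- \frac{135218}{21567}\right) \left(-25\right) = \frac{3380450}{21567}$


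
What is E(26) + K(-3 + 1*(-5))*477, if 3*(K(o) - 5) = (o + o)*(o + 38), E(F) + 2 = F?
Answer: -73911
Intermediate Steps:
E(F) = -2 + F
K(o) = 5 + 2*o*(38 + o)/3 (K(o) = 5 + ((o + o)*(o + 38))/3 = 5 + ((2*o)*(38 + o))/3 = 5 + (2*o*(38 + o))/3 = 5 + 2*o*(38 + o)/3)
E(26) + K(-3 + 1*(-5))*477 = (-2 + 26) + (5 + 2*(-3 + 1*(-5))²/3 + 76*(-3 + 1*(-5))/3)*477 = 24 + (5 + 2*(-3 - 5)²/3 + 76*(-3 - 5)/3)*477 = 24 + (5 + (⅔)*(-8)² + (76/3)*(-8))*477 = 24 + (5 + (⅔)*64 - 608/3)*477 = 24 + (5 + 128/3 - 608/3)*477 = 24 - 155*477 = 24 - 73935 = -73911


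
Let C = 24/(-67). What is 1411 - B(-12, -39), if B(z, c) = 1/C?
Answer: 33931/24 ≈ 1413.8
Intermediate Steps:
C = -24/67 (C = 24*(-1/67) = -24/67 ≈ -0.35821)
B(z, c) = -67/24 (B(z, c) = 1/(-24/67) = -67/24)
1411 - B(-12, -39) = 1411 - 1*(-67/24) = 1411 + 67/24 = 33931/24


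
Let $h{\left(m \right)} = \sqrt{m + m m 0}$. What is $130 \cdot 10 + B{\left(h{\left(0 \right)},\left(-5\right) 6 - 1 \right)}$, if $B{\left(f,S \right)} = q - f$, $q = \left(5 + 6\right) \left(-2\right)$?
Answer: $1278$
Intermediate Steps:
$h{\left(m \right)} = \sqrt{m}$ ($h{\left(m \right)} = \sqrt{m + m^{2} \cdot 0} = \sqrt{m + 0} = \sqrt{m}$)
$q = -22$ ($q = 11 \left(-2\right) = -22$)
$B{\left(f,S \right)} = -22 - f$
$130 \cdot 10 + B{\left(h{\left(0 \right)},\left(-5\right) 6 - 1 \right)} = 130 \cdot 10 - \left(22 + \sqrt{0}\right) = 1300 - 22 = 1278$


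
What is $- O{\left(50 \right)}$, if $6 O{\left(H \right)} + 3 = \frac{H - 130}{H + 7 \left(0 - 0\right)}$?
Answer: $\frac{23}{30} \approx 0.76667$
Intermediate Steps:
$O{\left(H \right)} = - \frac{1}{2} + \frac{-130 + H}{6 H}$ ($O{\left(H \right)} = - \frac{1}{2} + \frac{\left(H - 130\right) \frac{1}{H + 7 \left(0 - 0\right)}}{6} = - \frac{1}{2} + \frac{\left(-130 + H\right) \frac{1}{H + 7 \left(0 + 0\right)}}{6} = - \frac{1}{2} + \frac{\left(-130 + H\right) \frac{1}{H + 7 \cdot 0}}{6} = - \frac{1}{2} + \frac{\left(-130 + H\right) \frac{1}{H + 0}}{6} = - \frac{1}{2} + \frac{\left(-130 + H\right) \frac{1}{H}}{6} = - \frac{1}{2} + \frac{\frac{1}{H} \left(-130 + H\right)}{6} = - \frac{1}{2} + \frac{-130 + H}{6 H}$)
$- O{\left(50 \right)} = - \frac{-65 - 50}{3 \cdot 50} = - \frac{-115}{3 \cdot 50} = \left(-1\right) \left(- \frac{23}{30}\right) = \frac{23}{30}$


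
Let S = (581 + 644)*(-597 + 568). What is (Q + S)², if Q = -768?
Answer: 1317181849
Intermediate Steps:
S = -35525 (S = 1225*(-29) = -35525)
(Q + S)² = (-768 - 35525)² = (-36293)² = 1317181849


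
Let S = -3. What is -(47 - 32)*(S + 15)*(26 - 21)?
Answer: -900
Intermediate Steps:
-(47 - 32)*(S + 15)*(26 - 21) = -(47 - 32)*(-3 + 15)*(26 - 21) = -15*12*5 = -15*60 = -1*900 = -900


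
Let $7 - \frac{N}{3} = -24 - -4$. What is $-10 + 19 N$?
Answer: $1529$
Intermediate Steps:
$N = 81$ ($N = 21 - 3 \left(-24 - -4\right) = 21 - 3 \left(-24 + 4\right) = 21 - -60 = 21 + 60 = 81$)
$-10 + 19 N = -10 + 19 \cdot 81 = -10 + 1539 = 1529$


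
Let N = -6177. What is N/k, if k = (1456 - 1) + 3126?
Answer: -2059/1527 ≈ -1.3484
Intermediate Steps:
k = 4581 (k = 1455 + 3126 = 4581)
N/k = -6177/4581 = -6177*1/4581 = -2059/1527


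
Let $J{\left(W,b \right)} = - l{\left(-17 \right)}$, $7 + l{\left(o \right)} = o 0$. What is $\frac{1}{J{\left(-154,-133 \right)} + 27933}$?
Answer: $\frac{1}{27940} \approx 3.5791 \cdot 10^{-5}$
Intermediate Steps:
$l{\left(o \right)} = -7$ ($l{\left(o \right)} = -7 + o 0 = -7 + 0 = -7$)
$J{\left(W,b \right)} = 7$ ($J{\left(W,b \right)} = \left(-1\right) \left(-7\right) = 7$)
$\frac{1}{J{\left(-154,-133 \right)} + 27933} = \frac{1}{7 + 27933} = \frac{1}{27940}$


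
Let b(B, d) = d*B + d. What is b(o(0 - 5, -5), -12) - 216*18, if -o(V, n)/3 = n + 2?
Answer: -4008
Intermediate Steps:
o(V, n) = -6 - 3*n (o(V, n) = -3*(n + 2) = -3*(2 + n) = -6 - 3*n)
b(B, d) = d + B*d (b(B, d) = B*d + d = d + B*d)
b(o(0 - 5, -5), -12) - 216*18 = -12*(1 + (-6 - 3*(-5))) - 216*18 = -12*(1 + (-6 + 15)) - 3888 = -12*(1 + 9) - 3888 = -12*10 - 3888 = -120 - 3888 = -4008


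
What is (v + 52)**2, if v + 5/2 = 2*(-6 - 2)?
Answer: 4489/4 ≈ 1122.3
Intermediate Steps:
v = -37/2 (v = -5/2 + 2*(-6 - 2) = -5/2 + 2*(-8) = -5/2 - 16 = -37/2 ≈ -18.500)
(v + 52)**2 = (-37/2 + 52)**2 = (67/2)**2 = 4489/4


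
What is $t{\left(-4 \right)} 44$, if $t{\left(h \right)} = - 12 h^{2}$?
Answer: $-8448$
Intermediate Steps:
$t{\left(-4 \right)} 44 = - 12 \left(-4\right)^{2} \cdot 44 = \left(-12\right) 16 \cdot 44 = \left(-192\right) 44 = -8448$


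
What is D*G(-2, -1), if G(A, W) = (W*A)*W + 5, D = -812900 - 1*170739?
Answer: -2950917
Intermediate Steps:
D = -983639 (D = -812900 - 170739 = -983639)
G(A, W) = 5 + A*W² (G(A, W) = (A*W)*W + 5 = A*W² + 5 = 5 + A*W²)
D*G(-2, -1) = -983639*(5 - 2*(-1)²) = -983639*(5 - 2*1) = -983639*(5 - 2) = -983639*3 = -2950917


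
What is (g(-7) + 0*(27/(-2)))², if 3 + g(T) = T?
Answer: 100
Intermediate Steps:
g(T) = -3 + T
(g(-7) + 0*(27/(-2)))² = ((-3 - 7) + 0*(27/(-2)))² = (-10 + 0*(27*(-½)))² = (-10 + 0*(-27/2))² = (-10 + 0)² = (-10)² = 100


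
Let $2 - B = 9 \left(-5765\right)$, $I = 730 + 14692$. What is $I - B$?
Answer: $-36465$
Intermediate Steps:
$I = 15422$
$B = 51887$ ($B = 2 - 9 \left(-5765\right) = 2 - -51885 = 2 + 51885 = 51887$)
$I - B = 15422 - 51887 = -36465$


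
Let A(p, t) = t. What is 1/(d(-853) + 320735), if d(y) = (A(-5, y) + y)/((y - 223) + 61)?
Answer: 1015/325547731 ≈ 3.1178e-6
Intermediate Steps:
d(y) = 2*y/(-162 + y) (d(y) = (y + y)/((y - 223) + 61) = (2*y)/((-223 + y) + 61) = (2*y)/(-162 + y) = 2*y/(-162 + y))
1/(d(-853) + 320735) = 1/(2*(-853)/(-162 - 853) + 320735) = 1/(2*(-853)/(-1015) + 320735) = 1/(2*(-853)*(-1/1015) + 320735) = 1/(1706/1015 + 320735) = 1/(325547731/1015) = 1015/325547731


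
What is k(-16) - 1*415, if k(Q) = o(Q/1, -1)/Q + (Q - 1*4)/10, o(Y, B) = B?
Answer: -6671/16 ≈ -416.94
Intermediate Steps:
k(Q) = -⅖ - 1/Q + Q/10 (k(Q) = -1/Q + (Q - 1*4)/10 = -1/Q + (Q - 4)*(⅒) = -1/Q + (-4 + Q)*(⅒) = -1/Q + (-⅖ + Q/10) = -⅖ - 1/Q + Q/10)
k(-16) - 1*415 = (⅒)*(-10 - 16*(-4 - 16))/(-16) - 1*415 = (⅒)*(-1/16)*(-10 - 16*(-20)) - 415 = (⅒)*(-1/16)*(-10 + 320) - 415 = (⅒)*(-1/16)*310 - 415 = -31/16 - 415 = -6671/16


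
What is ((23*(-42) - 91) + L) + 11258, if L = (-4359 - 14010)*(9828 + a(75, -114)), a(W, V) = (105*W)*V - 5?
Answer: 16310341264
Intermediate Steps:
a(W, V) = -5 + 105*V*W (a(W, V) = 105*V*W - 5 = -5 + 105*V*W)
L = 16310331063 (L = (-4359 - 14010)*(9828 + (-5 + 105*(-114)*75)) = -18369*(9828 + (-5 - 897750)) = -18369*(9828 - 897755) = -18369*(-887927) = 16310331063)
((23*(-42) - 91) + L) + 11258 = ((23*(-42) - 91) + 16310331063) + 11258 = ((-966 - 91) + 16310331063) + 11258 = (-1057 + 16310331063) + 11258 = 16310330006 + 11258 = 16310341264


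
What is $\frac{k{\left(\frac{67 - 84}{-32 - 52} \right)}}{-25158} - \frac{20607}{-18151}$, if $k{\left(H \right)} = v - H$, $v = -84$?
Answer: $\frac{6239511161}{5479714296} \approx 1.1387$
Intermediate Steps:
$k{\left(H \right)} = -84 - H$
$\frac{k{\left(\frac{67 - 84}{-32 - 52} \right)}}{-25158} - \frac{20607}{-18151} = \frac{-84 - \frac{67 - 84}{-32 - 52}}{-25158} - \frac{20607}{-18151} = \left(-84 - - \frac{17}{-84}\right) \left(- \frac{1}{25158}\right) - - \frac{20607}{18151} = \left(-84 - \left(-17\right) \left(- \frac{1}{84}\right)\right) \left(- \frac{1}{25158}\right) + \frac{20607}{18151} = \left(-84 - \frac{17}{84}\right) \left(- \frac{1}{25158}\right) + \frac{20607}{18151} = \left(- \frac{7073}{84}\right) \left(- \frac{1}{25158}\right) + \frac{20607}{18151} = \frac{7073}{2113272} + \frac{20607}{18151} = \frac{6239511161}{5479714296}$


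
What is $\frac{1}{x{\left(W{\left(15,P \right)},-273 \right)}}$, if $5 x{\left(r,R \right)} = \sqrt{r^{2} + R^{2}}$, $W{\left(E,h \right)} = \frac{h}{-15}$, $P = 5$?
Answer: $\frac{15 \sqrt{670762}}{670762} \approx 0.018315$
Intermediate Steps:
$W{\left(E,h \right)} = - \frac{h}{15}$ ($W{\left(E,h \right)} = h \left(- \frac{1}{15}\right) = - \frac{h}{15}$)
$x{\left(r,R \right)} = \frac{\sqrt{R^{2} + r^{2}}}{5}$ ($x{\left(r,R \right)} = \frac{\sqrt{r^{2} + R^{2}}}{5} = \frac{\sqrt{R^{2} + r^{2}}}{5}$)
$\frac{1}{x{\left(W{\left(15,P \right)},-273 \right)}} = \frac{1}{\frac{1}{5} \sqrt{\left(-273\right)^{2} + \left(\left(- \frac{1}{15}\right) 5\right)^{2}}} = \frac{1}{\frac{1}{5} \sqrt{74529 + \left(- \frac{1}{3}\right)^{2}}} = \frac{1}{\frac{1}{5} \sqrt{74529 + \frac{1}{9}}} = \frac{1}{\frac{1}{5} \sqrt{\frac{670762}{9}}} = \frac{1}{\frac{1}{5} \frac{\sqrt{670762}}{3}} = \frac{1}{\frac{1}{15} \sqrt{670762}} = \frac{15 \sqrt{670762}}{670762}$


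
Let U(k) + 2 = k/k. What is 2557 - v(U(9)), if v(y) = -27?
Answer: 2584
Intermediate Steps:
U(k) = -1 (U(k) = -2 + k/k = -2 + 1 = -1)
2557 - v(U(9)) = 2557 - 1*(-27) = 2557 + 27 = 2584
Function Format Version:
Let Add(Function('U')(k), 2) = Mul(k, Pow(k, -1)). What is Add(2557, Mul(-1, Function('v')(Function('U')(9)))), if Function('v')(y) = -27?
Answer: 2584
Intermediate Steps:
Function('U')(k) = -1 (Function('U')(k) = Add(-2, Mul(k, Pow(k, -1))) = Add(-2, 1) = -1)
Add(2557, Mul(-1, Function('v')(Function('U')(9)))) = Add(2557, Mul(-1, -27)) = Add(2557, 27) = 2584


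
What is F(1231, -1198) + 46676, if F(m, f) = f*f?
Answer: 1481880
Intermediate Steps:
F(m, f) = f²
F(1231, -1198) + 46676 = (-1198)² + 46676 = 1435204 + 46676 = 1481880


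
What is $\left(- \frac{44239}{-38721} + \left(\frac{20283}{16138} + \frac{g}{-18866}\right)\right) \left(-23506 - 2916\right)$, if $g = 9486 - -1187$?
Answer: $- \frac{142788368410856828}{2947244152317} \approx -48448.0$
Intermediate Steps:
$g = 10673$ ($g = 9486 + 1187 = 10673$)
$\left(- \frac{44239}{-38721} + \left(\frac{20283}{16138} + \frac{g}{-18866}\right)\right) \left(-23506 - 2916\right) = \left(- \frac{44239}{-38721} + \left(\frac{20283}{16138} + \frac{10673}{-18866}\right)\right) \left(-23506 - 2916\right) = \left(\left(-44239\right) \left(- \frac{1}{38721}\right) + \left(20283 \cdot \frac{1}{16138} + 10673 \left(- \frac{1}{18866}\right)\right)\right) \left(-26422\right) = \left(\frac{44239}{38721} + \left(\frac{20283}{16138} - \frac{10673}{18866}\right)\right) \left(-26422\right) = \left(\frac{44239}{38721} + \frac{52604551}{76114877}\right) \left(-26422\right) = \frac{5404146862874}{2947244152317} \left(-26422\right) = - \frac{142788368410856828}{2947244152317}$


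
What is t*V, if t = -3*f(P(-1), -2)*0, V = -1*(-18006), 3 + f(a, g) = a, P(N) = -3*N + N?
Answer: 0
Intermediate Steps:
P(N) = -2*N
f(a, g) = -3 + a
V = 18006
t = 0 (t = -3*(-3 - 2*(-1))*0 = -3*(-3 + 2)*0 = -3*(-1)*0 = 3*0 = 0)
t*V = 0*18006 = 0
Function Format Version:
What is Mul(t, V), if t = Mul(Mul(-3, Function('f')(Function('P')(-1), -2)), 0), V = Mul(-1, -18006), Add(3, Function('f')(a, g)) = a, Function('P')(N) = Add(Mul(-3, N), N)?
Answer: 0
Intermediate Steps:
Function('P')(N) = Mul(-2, N)
Function('f')(a, g) = Add(-3, a)
V = 18006
t = 0 (t = Mul(Mul(-3, Add(-3, Mul(-2, -1))), 0) = Mul(Mul(-3, Add(-3, 2)), 0) = Mul(Mul(-3, -1), 0) = Mul(3, 0) = 0)
Mul(t, V) = Mul(0, 18006) = 0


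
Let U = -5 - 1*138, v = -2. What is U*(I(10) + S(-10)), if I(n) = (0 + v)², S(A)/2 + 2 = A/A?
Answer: -286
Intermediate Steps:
S(A) = -2 (S(A) = -4 + 2*(A/A) = -4 + 2*1 = -4 + 2 = -2)
I(n) = 4 (I(n) = (0 - 2)² = (-2)² = 4)
U = -143 (U = -5 - 138 = -143)
U*(I(10) + S(-10)) = -143*(4 - 2) = -143*2 = -286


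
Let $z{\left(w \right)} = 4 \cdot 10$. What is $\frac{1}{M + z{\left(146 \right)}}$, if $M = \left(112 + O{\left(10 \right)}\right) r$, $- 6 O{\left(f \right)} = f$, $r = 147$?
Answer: $\frac{1}{16259} \approx 6.1504 \cdot 10^{-5}$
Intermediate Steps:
$O{\left(f \right)} = - \frac{f}{6}$
$z{\left(w \right)} = 40$
$M = 16219$ ($M = \left(112 - \frac{5}{3}\right) 147 = \frac{331}{3} \cdot 147 = 16219$)
$\frac{1}{M + z{\left(146 \right)}} = \frac{1}{16219 + 40} = \frac{1}{16259}$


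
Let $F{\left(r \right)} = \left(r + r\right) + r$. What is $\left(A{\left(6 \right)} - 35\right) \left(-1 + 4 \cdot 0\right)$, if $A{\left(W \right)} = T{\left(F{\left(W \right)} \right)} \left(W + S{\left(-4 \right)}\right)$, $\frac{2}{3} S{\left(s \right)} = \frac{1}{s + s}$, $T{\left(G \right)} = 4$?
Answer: $\frac{47}{4} \approx 11.75$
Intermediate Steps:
$F{\left(r \right)} = 3 r$ ($F{\left(r \right)} = 2 r + r = 3 r$)
$S{\left(s \right)} = \frac{3}{4 s}$ ($S{\left(s \right)} = \frac{3}{2 \left(s + s\right)} = \frac{3}{2 \cdot 2 s} = \frac{3 \frac{1}{2 s}}{2} = \frac{3}{4 s}$)
$A{\left(W \right)} = - \frac{3}{4} + 4 W$ ($A{\left(W \right)} = 4 \left(W + \frac{3}{4 \left(-4\right)}\right) = 4 \left(W + \frac{3}{4} \left(- \frac{1}{4}\right)\right) = 4 \left(W - \frac{3}{16}\right) = 4 \left(- \frac{3}{16} + W\right) = - \frac{3}{4} + 4 W$)
$\left(A{\left(6 \right)} - 35\right) \left(-1 + 4 \cdot 0\right) = \left(\left(- \frac{3}{4} + 4 \cdot 6\right) - 35\right) \left(-1 + 4 \cdot 0\right) = \left(\left(- \frac{3}{4} + 24\right) - 35\right) \left(-1 + 0\right) = \left(\frac{93}{4} - 35\right) \left(-1\right) = \left(- \frac{47}{4}\right) \left(-1\right) = \frac{47}{4}$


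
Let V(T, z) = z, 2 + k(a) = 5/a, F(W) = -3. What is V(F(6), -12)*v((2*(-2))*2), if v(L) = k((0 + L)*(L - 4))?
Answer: 187/8 ≈ 23.375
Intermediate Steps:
k(a) = -2 + 5/a
v(L) = -2 + 5/(L*(-4 + L)) (v(L) = -2 + 5/(((0 + L)*(L - 4))) = -2 + 5/((L*(-4 + L))) = -2 + 5*(1/(L*(-4 + L))) = -2 + 5/(L*(-4 + L)))
V(F(6), -12)*v((2*(-2))*2) = -12*(-2 + 5/((((2*(-2))*2))*(-4 + (2*(-2))*2))) = -12*(-2 + 5/(((-4*2))*(-4 - 4*2))) = -12*(-2 + 5/(-8*(-4 - 8))) = -12*(-2 + 5*(-1/8)/(-12)) = -12*(-2 + 5*(-1/8)*(-1/12)) = -12*(-2 + 5/96) = -12*(-187/96) = 187/8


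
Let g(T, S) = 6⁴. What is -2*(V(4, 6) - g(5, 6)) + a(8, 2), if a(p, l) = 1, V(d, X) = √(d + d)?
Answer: 2593 - 4*√2 ≈ 2587.3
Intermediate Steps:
g(T, S) = 1296
V(d, X) = √2*√d (V(d, X) = √(2*d) = √2*√d)
-2*(V(4, 6) - g(5, 6)) + a(8, 2) = -2*(√2*√4 - 1*1296) + 1 = -2*(√2*2 - 1296) + 1 = -2*(2*√2 - 1296) + 1 = -2*(-1296 + 2*√2) + 1 = (2592 - 4*√2) + 1 = 2593 - 4*√2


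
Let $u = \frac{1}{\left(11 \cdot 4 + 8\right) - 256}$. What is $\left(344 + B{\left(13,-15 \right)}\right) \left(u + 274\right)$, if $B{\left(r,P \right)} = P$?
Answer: $\frac{18389455}{204} \approx 90144.0$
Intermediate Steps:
$u = - \frac{1}{204}$ ($u = \frac{1}{\left(44 + 8\right) - 256} = \frac{1}{52 - 256} = \frac{1}{-204} = - \frac{1}{204} \approx -0.004902$)
$\left(344 + B{\left(13,-15 \right)}\right) \left(u + 274\right) = \left(344 - 15\right) \left(- \frac{1}{204} + 274\right) = 329 \cdot \frac{55895}{204} = \frac{18389455}{204}$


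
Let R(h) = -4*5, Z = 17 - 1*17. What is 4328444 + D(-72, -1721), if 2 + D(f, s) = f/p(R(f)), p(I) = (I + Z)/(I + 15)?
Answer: 4328424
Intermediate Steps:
Z = 0 (Z = 17 - 17 = 0)
R(h) = -20
p(I) = I/(15 + I) (p(I) = (I + 0)/(I + 15) = I/(15 + I))
D(f, s) = -2 + f/4 (D(f, s) = -2 + f/((-20/(15 - 20))) = -2 + f/((-20/(-5))) = -2 + f/((-20*(-⅕))) = -2 + f/4)
4328444 + D(-72, -1721) = 4328444 + (-2 + (¼)*(-72)) = 4328444 + (-2 - 18) = 4328444 - 20 = 4328424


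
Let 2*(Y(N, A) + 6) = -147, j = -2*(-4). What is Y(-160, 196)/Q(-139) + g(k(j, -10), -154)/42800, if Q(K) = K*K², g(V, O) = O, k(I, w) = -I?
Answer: -205091363/57472246600 ≈ -0.0035685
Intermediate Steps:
j = 8
Y(N, A) = -159/2 (Y(N, A) = -6 + (½)*(-147) = -6 - 147/2 = -159/2)
Q(K) = K³
Y(-160, 196)/Q(-139) + g(k(j, -10), -154)/42800 = -159/(2*((-139)³)) - 154/42800 = -159/2/(-2685619) - 154*1/42800 = -159/2*(-1/2685619) - 77/21400 = 159/5371238 - 77/21400 = -205091363/57472246600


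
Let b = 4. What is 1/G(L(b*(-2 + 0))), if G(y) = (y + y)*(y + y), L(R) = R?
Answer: 1/256 ≈ 0.0039063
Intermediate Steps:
G(y) = 4*y² (G(y) = (2*y)*(2*y) = 4*y²)
1/G(L(b*(-2 + 0))) = 1/(4*(4*(-2 + 0))²) = 1/(4*(4*(-2))²) = 1/(4*(-8)²) = 1/(4*64) = 1/256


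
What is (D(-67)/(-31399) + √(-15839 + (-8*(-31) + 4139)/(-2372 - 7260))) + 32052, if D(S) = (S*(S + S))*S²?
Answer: 966098506/31399 + I*√91844512270/2408 ≈ 30768.0 + 125.85*I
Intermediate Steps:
D(S) = 2*S⁴ (D(S) = (S*(2*S))*S² = (2*S²)*S² = 2*S⁴)
(D(-67)/(-31399) + √(-15839 + (-8*(-31) + 4139)/(-2372 - 7260))) + 32052 = ((2*(-67)⁴)/(-31399) + √(-15839 + (-8*(-31) + 4139)/(-2372 - 7260))) + 32052 = ((2*20151121)*(-1/31399) + √(-15839 + (248 + 4139)/(-9632))) + 32052 = (40302242*(-1/31399) + √(-15839 + 4387*(-1/9632))) + 32052 = (-40302242/31399 + √(-15839 - 4387/9632)) + 32052 = (-40302242/31399 + √(-152565635/9632)) + 32052 = (-40302242/31399 + I*√91844512270/2408) + 32052 = 966098506/31399 + I*√91844512270/2408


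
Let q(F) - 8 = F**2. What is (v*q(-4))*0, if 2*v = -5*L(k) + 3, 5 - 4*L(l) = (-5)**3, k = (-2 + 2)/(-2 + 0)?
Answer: 0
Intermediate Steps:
k = 0 (k = 0/(-2) = 0*(-1/2) = 0)
q(F) = 8 + F**2
L(l) = 65/2 (L(l) = 5/4 - 1/4*(-5)**3 = 5/4 - 1/4*(-125) = 5/4 + 125/4 = 65/2)
v = -319/4 (v = (-5*65/2 + 3)/2 = (-325/2 + 3)/2 = (1/2)*(-319/2) = -319/4 ≈ -79.750)
(v*q(-4))*0 = -319*(8 + (-4)**2)/4*0 = -319*(8 + 16)/4*0 = -319/4*24*0 = -1914*0 = 0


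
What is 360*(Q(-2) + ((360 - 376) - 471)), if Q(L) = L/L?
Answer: -174960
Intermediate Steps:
Q(L) = 1
360*(Q(-2) + ((360 - 376) - 471)) = 360*(1 + ((360 - 376) - 471)) = 360*(1 + (-16 - 471)) = 360*(1 - 487) = 360*(-486) = -174960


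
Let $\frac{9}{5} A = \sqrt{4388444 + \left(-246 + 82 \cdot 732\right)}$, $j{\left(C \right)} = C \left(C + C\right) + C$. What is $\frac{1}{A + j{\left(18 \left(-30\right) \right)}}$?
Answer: $\frac{4719546}{2749879551805} - \frac{9 \sqrt{4448222}}{5499759103610} \approx 1.7128 \cdot 10^{-6}$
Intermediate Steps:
$j{\left(C \right)} = C + 2 C^{2}$ ($j{\left(C \right)} = C 2 C + C = 2 C^{2} + C = C + 2 C^{2}$)
$A = \frac{5 \sqrt{4448222}}{9}$ ($A = \frac{5 \sqrt{4388444 + \left(-246 + 82 \cdot 732\right)}}{9} = \frac{5 \sqrt{4388444 + \left(-246 + 60024\right)}}{9} = \frac{5 \sqrt{4388444 + 59778}}{9} = \frac{5 \sqrt{4448222}}{9} \approx 1171.7$)
$\frac{1}{A + j{\left(18 \left(-30\right) \right)}} = \frac{1}{\frac{5 \sqrt{4448222}}{9} + 18 \left(-30\right) \left(1 + 2 \cdot 18 \left(-30\right)\right)} = \frac{1}{\frac{5 \sqrt{4448222}}{9} - 540 \left(1 + 2 \left(-540\right)\right)} = \frac{1}{\frac{5 \sqrt{4448222}}{9} - 540 \left(1 - 1080\right)} = \frac{1}{\frac{5 \sqrt{4448222}}{9} - -582660} = \frac{1}{\frac{5 \sqrt{4448222}}{9} + 582660} = \frac{1}{582660 + \frac{5 \sqrt{4448222}}{9}}$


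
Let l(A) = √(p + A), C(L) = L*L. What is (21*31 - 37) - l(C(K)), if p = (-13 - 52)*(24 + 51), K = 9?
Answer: 614 - I*√4794 ≈ 614.0 - 69.239*I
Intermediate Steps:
p = -4875 (p = -65*75 = -4875)
C(L) = L²
l(A) = √(-4875 + A)
(21*31 - 37) - l(C(K)) = (21*31 - 37) - √(-4875 + 9²) = (651 - 37) - √(-4875 + 81) = 614 - √(-4794) = 614 - I*√4794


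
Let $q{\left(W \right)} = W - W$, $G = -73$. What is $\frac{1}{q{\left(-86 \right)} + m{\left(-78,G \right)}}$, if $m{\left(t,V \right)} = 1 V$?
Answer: $- \frac{1}{73} \approx -0.013699$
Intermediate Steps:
$m{\left(t,V \right)} = V$
$q{\left(W \right)} = 0$
$\frac{1}{q{\left(-86 \right)} + m{\left(-78,G \right)}} = \frac{1}{0 - 73} = \frac{1}{-73} = - \frac{1}{73}$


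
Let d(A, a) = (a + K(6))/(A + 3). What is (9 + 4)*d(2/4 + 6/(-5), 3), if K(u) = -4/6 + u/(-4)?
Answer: 325/69 ≈ 4.7101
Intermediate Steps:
K(u) = -2/3 - u/4 (K(u) = -4*1/6 + u*(-1/4) = -2/3 - u/4)
d(A, a) = (-13/6 + a)/(3 + A) (d(A, a) = (a + (-2/3 - 1/4*6))/(A + 3) = (a + (-2/3 - 3/2))/(3 + A) = (a - 13/6)/(3 + A) = (-13/6 + a)/(3 + A))
(9 + 4)*d(2/4 + 6/(-5), 3) = (9 + 4)*((-13/6 + 3)/(3 + (2/4 + 6/(-5)))) = 13*((5/6)/(3 + (2*(1/4) + 6*(-1/5)))) = 13*((5/6)/(3 + (1/2 - 6/5))) = 13*((5/6)/(3 - 7/10)) = 13*((5/6)/(23/10)) = 13*((10/23)*(5/6)) = 13*(25/69) = 325/69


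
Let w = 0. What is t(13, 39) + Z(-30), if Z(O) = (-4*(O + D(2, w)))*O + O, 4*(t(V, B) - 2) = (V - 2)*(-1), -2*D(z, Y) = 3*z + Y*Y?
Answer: -15963/4 ≈ -3990.8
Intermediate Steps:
D(z, Y) = -3*z/2 - Y²/2 (D(z, Y) = -(3*z + Y*Y)/2 = -(3*z + Y²)/2 = -(Y² + 3*z)/2 = -3*z/2 - Y²/2)
t(V, B) = 5/2 - V/4 (t(V, B) = 2 + ((V - 2)*(-1))/4 = 2 + ((-2 + V)*(-1))/4 = 2 + (2 - V)/4 = 2 + (½ - V/4) = 5/2 - V/4)
Z(O) = O + O*(12 - 4*O) (Z(O) = (-4*(O + (-3/2*2 - ½*0²)))*O + O = (-4*(O + (-3 - ½*0)))*O + O = (-4*(O + (-3 + 0)))*O + O = (-4*(O - 3))*O + O = (-4*(-3 + O))*O + O = (12 - 4*O)*O + O = O*(12 - 4*O) + O = O + O*(12 - 4*O))
t(13, 39) + Z(-30) = (5/2 - ¼*13) - 30*(13 - 4*(-30)) = (5/2 - 13/4) - 30*(13 + 120) = -¾ - 30*133 = -¾ - 3990 = -15963/4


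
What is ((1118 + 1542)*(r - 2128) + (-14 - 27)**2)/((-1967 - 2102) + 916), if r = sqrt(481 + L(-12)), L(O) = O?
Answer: 5658799/3153 - 2660*sqrt(469)/3153 ≈ 1776.5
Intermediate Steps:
r = sqrt(469) (r = sqrt(481 - 12) = sqrt(469) ≈ 21.656)
((1118 + 1542)*(r - 2128) + (-14 - 27)**2)/((-1967 - 2102) + 916) = ((1118 + 1542)*(sqrt(469) - 2128) + (-14 - 27)**2)/((-1967 - 2102) + 916) = (2660*(-2128 + sqrt(469)) + (-41)**2)/(-4069 + 916) = ((-5660480 + 2660*sqrt(469)) + 1681)/(-3153) = (-5658799 + 2660*sqrt(469))*(-1/3153) = 5658799/3153 - 2660*sqrt(469)/3153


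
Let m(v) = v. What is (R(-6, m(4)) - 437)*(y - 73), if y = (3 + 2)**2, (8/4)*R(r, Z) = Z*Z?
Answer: 20592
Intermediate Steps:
R(r, Z) = Z**2/2 (R(r, Z) = (Z*Z)/2 = Z**2/2)
y = 25 (y = 5**2 = 25)
(R(-6, m(4)) - 437)*(y - 73) = ((1/2)*4**2 - 437)*(25 - 73) = ((1/2)*16 - 437)*(-48) = (8 - 437)*(-48) = -429*(-48) = 20592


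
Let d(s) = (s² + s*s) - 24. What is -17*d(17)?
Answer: -9418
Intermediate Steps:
d(s) = -24 + 2*s² (d(s) = (s² + s²) - 24 = 2*s² - 24 = -24 + 2*s²)
-17*d(17) = -17*(-24 + 2*17²) = -17*(-24 + 2*289) = -17*(-24 + 578) = -17*554 = -9418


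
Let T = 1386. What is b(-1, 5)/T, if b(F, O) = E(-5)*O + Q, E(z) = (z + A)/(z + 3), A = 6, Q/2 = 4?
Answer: 1/252 ≈ 0.0039683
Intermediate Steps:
Q = 8 (Q = 2*4 = 8)
E(z) = (6 + z)/(3 + z) (E(z) = (z + 6)/(z + 3) = (6 + z)/(3 + z))
b(F, O) = 8 - O/2 (b(F, O) = ((6 - 5)/(3 - 5))*O + 8 = (1/(-2))*O + 8 = (-1/2*1)*O + 8 = -O/2 + 8 = 8 - O/2)
b(-1, 5)/T = (8 - 1/2*5)/1386 = (8 - 5/2)/1386 = (1/1386)*(11/2) = 1/252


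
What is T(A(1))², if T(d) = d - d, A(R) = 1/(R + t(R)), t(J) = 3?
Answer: 0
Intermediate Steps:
A(R) = 1/(3 + R) (A(R) = 1/(R + 3) = 1/(3 + R))
T(d) = 0
T(A(1))² = 0² = 0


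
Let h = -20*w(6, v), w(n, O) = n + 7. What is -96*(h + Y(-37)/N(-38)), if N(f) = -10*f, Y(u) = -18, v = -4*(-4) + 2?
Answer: 2371632/95 ≈ 24965.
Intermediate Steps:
v = 18 (v = 16 + 2 = 18)
w(n, O) = 7 + n
h = -260 (h = -20*(7 + 6) = -20*13 = -260)
-96*(h + Y(-37)/N(-38)) = -96*(-260 - 18/((-10*(-38)))) = -96*(-260 - 18/380) = -96*(-260 - 18*1/380) = -96*(-260 - 9/190) = -96*(-49409/190) = 2371632/95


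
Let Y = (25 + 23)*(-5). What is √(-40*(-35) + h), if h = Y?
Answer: 2*√290 ≈ 34.059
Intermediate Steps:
Y = -240 (Y = 48*(-5) = -240)
h = -240
√(-40*(-35) + h) = √(-40*(-35) - 240) = √(1400 - 240) = √1160 = 2*√290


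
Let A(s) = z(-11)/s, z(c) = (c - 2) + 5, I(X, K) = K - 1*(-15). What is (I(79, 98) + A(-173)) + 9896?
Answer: 1731565/173 ≈ 10009.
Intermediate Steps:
I(X, K) = 15 + K (I(X, K) = K + 15 = 15 + K)
z(c) = 3 + c (z(c) = (-2 + c) + 5 = 3 + c)
A(s) = -8/s (A(s) = (3 - 11)/s = -8/s)
(I(79, 98) + A(-173)) + 9896 = ((15 + 98) - 8/(-173)) + 9896 = (113 - 8*(-1/173)) + 9896 = (113 + 8/173) + 9896 = 19557/173 + 9896 = 1731565/173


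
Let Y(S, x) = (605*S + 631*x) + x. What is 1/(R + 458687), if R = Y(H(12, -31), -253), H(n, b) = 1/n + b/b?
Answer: 12/3593357 ≈ 3.3395e-6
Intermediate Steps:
H(n, b) = 1 + 1/n (H(n, b) = 1/n + 1 = 1 + 1/n)
Y(S, x) = 605*S + 632*x
R = -1910887/12 (R = 605*((1 + 12)/12) + 632*(-253) = 605*((1/12)*13) - 159896 = 605*(13/12) - 159896 = 7865/12 - 159896 = -1910887/12 ≈ -1.5924e+5)
1/(R + 458687) = 1/(-1910887/12 + 458687) = 1/(3593357/12) = 12/3593357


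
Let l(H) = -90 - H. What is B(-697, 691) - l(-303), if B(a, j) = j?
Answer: 478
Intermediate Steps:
B(-697, 691) - l(-303) = 691 - (-90 - 1*(-303)) = 691 - (-90 + 303) = 691 - 1*213 = 691 - 213 = 478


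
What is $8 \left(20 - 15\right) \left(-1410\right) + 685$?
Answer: $-55715$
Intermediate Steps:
$8 \left(20 - 15\right) \left(-1410\right) + 685 = 8 \cdot 5 \left(-1410\right) + 685 = 40 \left(-1410\right) + 685 = -56400 + 685 = -55715$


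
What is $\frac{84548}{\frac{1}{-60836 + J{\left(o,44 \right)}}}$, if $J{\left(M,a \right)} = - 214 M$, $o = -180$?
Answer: $-1886773168$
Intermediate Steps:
$\frac{84548}{\frac{1}{-60836 + J{\left(o,44 \right)}}} = \frac{84548}{\frac{1}{-60836 - -38520}} = \frac{84548}{\frac{1}{-60836 + 38520}} = \frac{84548}{\frac{1}{-22316}} = \frac{84548}{- \frac{1}{22316}} = 84548 \left(-22316\right) = -1886773168$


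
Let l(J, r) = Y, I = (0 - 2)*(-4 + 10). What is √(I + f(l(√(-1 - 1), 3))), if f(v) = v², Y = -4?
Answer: 2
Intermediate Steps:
I = -12 (I = -2*6 = -12)
l(J, r) = -4
√(I + f(l(√(-1 - 1), 3))) = √(-12 + (-4)²) = √(-12 + 16) = √4 = 2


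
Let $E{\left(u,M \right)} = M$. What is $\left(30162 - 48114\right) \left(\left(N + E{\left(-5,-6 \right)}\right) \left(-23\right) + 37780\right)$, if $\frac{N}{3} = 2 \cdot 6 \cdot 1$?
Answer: $-665839680$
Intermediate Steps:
$N = 36$ ($N = 3 \cdot 2 \cdot 6 \cdot 1 = 3 \cdot 12 \cdot 1 = 3 \cdot 12 = 36$)
$\left(30162 - 48114\right) \left(\left(N + E{\left(-5,-6 \right)}\right) \left(-23\right) + 37780\right) = \left(30162 - 48114\right) \left(\left(36 - 6\right) \left(-23\right) + 37780\right) = - 17952 \left(30 \left(-23\right) + 37780\right) = - 17952 \left(-690 + 37780\right) = \left(-17952\right) 37090 = -665839680$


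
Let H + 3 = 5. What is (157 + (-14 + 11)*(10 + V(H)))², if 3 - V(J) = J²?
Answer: 16900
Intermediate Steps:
H = 2 (H = -3 + 5 = 2)
V(J) = 3 - J²
(157 + (-14 + 11)*(10 + V(H)))² = (157 + (-14 + 11)*(10 + (3 - 1*2²)))² = (157 - 3*(10 + (3 - 1*4)))² = (157 - 3*(10 + (3 - 4)))² = (157 - 3*(10 - 1))² = (157 - 3*9)² = (157 - 27)² = 130² = 16900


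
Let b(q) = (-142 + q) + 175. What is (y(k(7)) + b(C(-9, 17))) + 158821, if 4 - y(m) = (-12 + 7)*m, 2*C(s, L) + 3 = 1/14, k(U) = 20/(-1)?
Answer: 4445183/28 ≈ 1.5876e+5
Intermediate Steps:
k(U) = -20 (k(U) = 20*(-1) = -20)
C(s, L) = -41/28 (C(s, L) = -3/2 + (1/2)/14 = -3/2 + (1/2)*(1/14) = -3/2 + 1/28 = -41/28)
b(q) = 33 + q
y(m) = 4 + 5*m (y(m) = 4 - (-12 + 7)*m = 4 - (-5)*m = 4 + 5*m)
(y(k(7)) + b(C(-9, 17))) + 158821 = ((4 + 5*(-20)) + (33 - 41/28)) + 158821 = ((4 - 100) + 883/28) + 158821 = (-96 + 883/28) + 158821 = -1805/28 + 158821 = 4445183/28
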